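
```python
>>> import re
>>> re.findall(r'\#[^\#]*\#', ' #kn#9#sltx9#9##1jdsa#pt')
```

Matches: at [1:5] → '#kn#'; at [6:13] → '#sltx9#'; at [14:16] → '##'.
`findall` yields the raw match text (3 of them) because the pattern has no groups.

['#kn#', '#sltx9#', '##']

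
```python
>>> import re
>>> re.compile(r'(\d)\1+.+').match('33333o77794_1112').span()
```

`re.match` won't scan ahead — the pattern has to work from the very first character.
The match spans [0:16] → '33333o77794_1112'.

(0, 16)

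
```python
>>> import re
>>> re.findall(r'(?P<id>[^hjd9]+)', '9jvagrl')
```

Pattern: one or more of any character except [hjd9] (captured as 'id').
Scanning left to right: at [2:7] match 'vagrl', group 1 = 'vagrl'.
One capturing group, so `findall` returns just the captured substring from the one match — 1 in all.

['vagrl']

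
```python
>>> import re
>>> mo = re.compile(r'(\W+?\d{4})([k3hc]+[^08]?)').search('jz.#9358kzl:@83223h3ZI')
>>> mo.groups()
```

('.#9358', 'kz')

Pattern: one or more of a non-word character (lazy), then exactly 4 of a digit (captured); then one or more of one of [k3hc], then optionally any character except [08] (captured).
`re.search` scans for the first position where the pattern succeeds.
The match spans [2:10] → '.#9358kz'.
Captured: group 1 = '.#9358', group 2 = 'kz'.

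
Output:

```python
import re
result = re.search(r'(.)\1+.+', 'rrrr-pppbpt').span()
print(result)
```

(0, 11)

`\1` is not a pattern — it's the concrete string captured by group 1, re-applied verbatim.
Unlike `match`, `search` isn't anchored — it looks for the pattern anywhere in the string.
The match spans [0:11] → 'rrrr-pppbpt'.
Captured: group 1 = 'r'.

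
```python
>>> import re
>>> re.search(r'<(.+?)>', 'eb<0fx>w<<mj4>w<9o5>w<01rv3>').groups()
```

The match spans [2:7] → '<0fx>'.
Captured: group 1 = '0fx'.

('0fx',)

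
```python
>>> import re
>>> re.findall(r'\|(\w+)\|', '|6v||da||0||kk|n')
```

['6v', 'da', '0', 'kk']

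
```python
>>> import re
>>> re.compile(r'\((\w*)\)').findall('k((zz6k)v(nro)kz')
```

['zz6k', 'nro']

With a single group, `findall` returns only what that group captured — 2 items.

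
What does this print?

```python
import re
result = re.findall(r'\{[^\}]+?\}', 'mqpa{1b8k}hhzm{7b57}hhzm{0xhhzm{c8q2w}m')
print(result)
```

['{1b8k}', '{7b57}', '{0xhhzm{c8q2w}']

Since nothing is captured, `findall` lists the 3 matched substrings directly.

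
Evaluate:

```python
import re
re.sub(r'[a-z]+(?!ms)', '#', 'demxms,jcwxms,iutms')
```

'#,#,#'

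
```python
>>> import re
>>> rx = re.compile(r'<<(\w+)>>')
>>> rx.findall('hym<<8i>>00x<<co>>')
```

Walking the string: at [3:9] match '<<8i>>', group 1 = '8i'; at [12:18] match '<<co>>', group 1 = 'co'.
`findall` collects group 1 from each match (2 total).

['8i', 'co']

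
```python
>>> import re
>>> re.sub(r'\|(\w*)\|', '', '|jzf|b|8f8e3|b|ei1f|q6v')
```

'bbq6v'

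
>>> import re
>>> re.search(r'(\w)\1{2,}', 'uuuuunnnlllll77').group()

'uuuuu'

The backreference `\1` re-matches whatever the first group consumed, character for character.
`search` walks the string left to right and returns the first match it finds.
The match spans [0:5] → 'uuuuu'.
Captured: group 1 = 'u'.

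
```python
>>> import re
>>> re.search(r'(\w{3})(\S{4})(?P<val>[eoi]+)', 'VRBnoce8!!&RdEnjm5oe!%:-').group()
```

The pattern matches exactly 3 of a word character (captured); then exactly 4 of a non-whitespace character (captured); then one or more of one of [eoi] (captured as 'val').
`re.search` scans for the first position where the pattern succeeds.
The match spans [11:20] → 'RdEnjm5oe'.
Captured: group 1 = 'RdE', group 2 = 'njm5', group 3 = 'oe'.

'RdEnjm5oe'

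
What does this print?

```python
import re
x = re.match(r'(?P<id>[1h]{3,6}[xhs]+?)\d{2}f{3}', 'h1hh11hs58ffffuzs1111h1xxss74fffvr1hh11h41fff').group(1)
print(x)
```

This matches 3 to 6 of one of [1h], then one or more of one of [xhs] (lazy) (captured as 'id'); then exactly 2 of a digit; then exactly 3 of a literal 'f'.
`re.match` won't scan ahead — the pattern has to work from the very first character.
The match spans [0:13] → 'h1hh11hs58fff'.
Captured: group 1 = 'h1hh11hs'.

h1hh11hs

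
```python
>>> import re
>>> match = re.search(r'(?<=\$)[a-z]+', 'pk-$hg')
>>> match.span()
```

The positive lookaround only admits positions where the adjacent text matches; those characters stay outside the span.
The match spans [4:6] → 'hg'.

(4, 6)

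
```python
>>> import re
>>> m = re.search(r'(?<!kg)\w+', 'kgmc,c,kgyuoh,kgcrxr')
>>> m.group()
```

'kgmc'

The negative lookaround is zero-width — it rules out positions where the adjacent text would match, without consuming anything.
`search` walks the string left to right and returns the first match it finds.
The match spans [0:4] → 'kgmc'.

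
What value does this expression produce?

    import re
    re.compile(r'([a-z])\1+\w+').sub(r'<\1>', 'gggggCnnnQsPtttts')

'<g>'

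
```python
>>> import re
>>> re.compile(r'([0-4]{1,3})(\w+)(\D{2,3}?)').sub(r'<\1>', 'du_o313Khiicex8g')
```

'du_o<313>8g'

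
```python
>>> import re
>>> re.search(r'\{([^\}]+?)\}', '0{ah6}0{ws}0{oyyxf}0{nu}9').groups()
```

('ah6',)

The match spans [1:6] → '{ah6}'.
Captured: group 1 = 'ah6'.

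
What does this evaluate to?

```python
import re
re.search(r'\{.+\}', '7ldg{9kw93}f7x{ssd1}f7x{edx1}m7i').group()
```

The match spans [4:29] → '{9kw93}f7x{ssd1}f7x{edx1}'.

'{9kw93}f7x{ssd1}f7x{edx1}'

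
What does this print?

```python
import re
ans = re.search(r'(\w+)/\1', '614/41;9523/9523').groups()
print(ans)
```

('4',)

The match spans [2:5] → '4/4'.
Captured: group 1 = '4'.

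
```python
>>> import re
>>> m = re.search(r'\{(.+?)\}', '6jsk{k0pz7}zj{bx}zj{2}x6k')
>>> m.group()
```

'{k0pz7}'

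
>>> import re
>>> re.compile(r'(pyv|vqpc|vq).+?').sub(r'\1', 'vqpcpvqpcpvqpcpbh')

Branches in `(...|...)` are attempted left-to-right; the first branch that allows the whole pattern to succeed is taken.
Matches: at [0:5] → 'vqpcp'; at [5:10] → 'vqpcp'; at [10:15] → 'vqpcp'.
The replacement refers to a captured group, so each match is rewritten using its own captured text.

'vqpcvqpcvqpcbh'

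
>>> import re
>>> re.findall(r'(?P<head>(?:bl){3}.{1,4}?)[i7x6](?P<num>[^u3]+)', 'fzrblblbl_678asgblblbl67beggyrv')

[('blblbl_', '78asgblblbl67beggyrv')]

Lazy quantifiers expand one character at a time until the remainder of the pattern can match.
2 groups means the one result is a tuple of 2 captured strings — 1 here.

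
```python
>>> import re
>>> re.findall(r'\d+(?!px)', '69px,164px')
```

`(?!…)`/`(?<!…)` only lets a position through if the neighbouring text does NOT match; no characters are consumed.
Since nothing is captured, `findall` lists the 2 matched substrings directly.

['6', '16']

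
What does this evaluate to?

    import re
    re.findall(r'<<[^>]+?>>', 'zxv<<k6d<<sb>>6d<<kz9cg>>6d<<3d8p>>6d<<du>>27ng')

['<<k6d<<sb>>', '<<kz9cg>>', '<<3d8p>>', '<<du>>']

Matches: at [3:14] → '<<k6d<<sb>>'; at [16:25] → '<<kz9cg>>'; at [27:35] → '<<3d8p>>'; at [37:43] → '<<du>>'.
With no groups in the pattern, `findall` gives back each whole match — 4 here.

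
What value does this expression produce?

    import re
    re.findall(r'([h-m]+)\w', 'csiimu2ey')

This matches one or more of a character in [h-m] (captured); then a word character.
Matches: at [2:6] match 'iimu', group 1 = 'iim'.
With a single group, `findall` returns only what that group captured — 1 item.

['iim']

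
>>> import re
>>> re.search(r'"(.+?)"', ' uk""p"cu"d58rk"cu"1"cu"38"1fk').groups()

The match spans [3:7] → '""p"'.
Captured: group 1 = '"p'.

('"p',)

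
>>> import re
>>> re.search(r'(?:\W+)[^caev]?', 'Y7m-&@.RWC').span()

(3, 8)

This matches one or more of a non-word character (non-capturing group); then optionally any character except [caev].
`search` walks the string left to right and returns the first match it finds.
The match spans [3:8] → '-&@.R'.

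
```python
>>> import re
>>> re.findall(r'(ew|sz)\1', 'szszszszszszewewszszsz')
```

`\1` is not a pattern — it's the concrete string captured by group 1, re-applied verbatim.
Scanning left to right: at [0:4] match 'szsz', group 1 = 'sz'; at [4:8] match 'szsz', group 1 = 'sz'; at [8:12] match 'szsz', group 1 = 'sz'; at [12:16] match 'ewew', group 1 = 'ew'; at [16:20] match 'szsz', group 1 = 'sz'.
One capturing group, so `findall` returns just the captured substring from each match — 5 in all.

['sz', 'sz', 'sz', 'ew', 'sz']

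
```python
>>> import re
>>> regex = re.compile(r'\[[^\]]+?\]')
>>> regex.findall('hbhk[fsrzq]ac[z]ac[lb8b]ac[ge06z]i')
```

Walking the string: at [4:11] → '[fsrzq]'; at [13:16] → '[z]'; at [18:24] → '[lb8b]'; at [26:33] → '[ge06z]'.
With no groups in the pattern, `findall` gives back each whole match — 4 here.

['[fsrzq]', '[z]', '[lb8b]', '[ge06z]']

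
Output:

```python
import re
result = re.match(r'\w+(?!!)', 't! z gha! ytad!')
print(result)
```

None

A negative assertion filters positions out without eating any characters.
`re.match` won't scan ahead — the pattern has to work from the very first character.
Here position 0 doesn't satisfy it, so the call returns None.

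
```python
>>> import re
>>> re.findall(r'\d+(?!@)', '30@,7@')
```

['3']

The negative lookahead/lookbehind blocks any match where the forbidden context is present.
Since nothing is captured, `findall` lists the 1 matched substring directly.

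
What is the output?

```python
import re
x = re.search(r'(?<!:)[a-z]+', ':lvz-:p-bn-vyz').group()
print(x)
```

The negative lookaround is zero-width — it rules out positions where the adjacent text would match, without consuming anything.
`search` walks the string left to right and returns the first match it finds.
The match spans [2:4] → 'vz'.

vz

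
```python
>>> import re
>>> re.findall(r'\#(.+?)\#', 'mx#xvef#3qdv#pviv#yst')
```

A `+?`/`*?`/`{m,n}?` starts at its minimum and grows only as far as needed for what follows to match.
Because there's exactly one group, `findall` drops the full match and keeps group 1 from each hit.

['xvef', 'pviv']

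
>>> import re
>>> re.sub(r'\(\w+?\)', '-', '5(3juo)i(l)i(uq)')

'5-i-i-'

`sub` substitutes '-' at each match site.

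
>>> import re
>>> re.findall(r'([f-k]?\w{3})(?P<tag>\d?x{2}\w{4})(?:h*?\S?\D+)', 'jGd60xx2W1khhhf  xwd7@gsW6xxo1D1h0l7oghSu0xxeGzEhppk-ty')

[('jGd6', '0xx2W1k'), ('gsW6', 'xxo1D1'), ('ghSu', '0xxeGzE')]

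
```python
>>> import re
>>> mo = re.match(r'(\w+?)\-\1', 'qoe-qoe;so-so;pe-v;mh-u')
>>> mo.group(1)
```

`\1` is not a pattern — it's the concrete string captured by group 1, re-applied verbatim.
`re.match` only tries the pattern at the start of the string.
The match spans [0:7] → 'qoe-qoe'.
Captured: group 1 = 'qoe'.

'qoe'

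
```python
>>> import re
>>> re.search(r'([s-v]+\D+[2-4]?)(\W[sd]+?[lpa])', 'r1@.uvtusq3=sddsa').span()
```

(4, 17)

The pattern matches one or more of a character in [s-v], then one or more of a non-digit, then optionally a character in [2-4] (captured); then a non-word character, then one or more of one of [sd] (lazy), then one of [lpa] (captured).
`re.search` scans for the first position where the pattern succeeds.
The match spans [4:17] → 'uvtusq3=sddsa'.
Captured: group 1 = 'uvtusq3', group 2 = '=sddsa'.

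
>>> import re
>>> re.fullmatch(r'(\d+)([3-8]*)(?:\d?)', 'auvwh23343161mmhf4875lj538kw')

None

Pattern: one or more of a digit (captured); then zero or more of a character in [3-8] (captured); then optionally a digit (non-capturing group).
`fullmatch` succeeds only if the pattern covers the string from start to end.
Here there's no way to consume every character, so the call returns None.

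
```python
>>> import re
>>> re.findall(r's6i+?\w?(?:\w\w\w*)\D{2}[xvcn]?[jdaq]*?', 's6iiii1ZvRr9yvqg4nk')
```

['s6iiii1ZvRr9yvqg4nk']

Since nothing is captured, `findall` lists the 1 matched substring directly.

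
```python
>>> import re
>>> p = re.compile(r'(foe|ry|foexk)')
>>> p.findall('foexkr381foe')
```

Alternation tries branches left to right and keeps the first one that lets the overall match succeed at that position.
Because there's exactly one group, `findall` drops the full match and keeps group 1 from each hit.

['foe', 'foe']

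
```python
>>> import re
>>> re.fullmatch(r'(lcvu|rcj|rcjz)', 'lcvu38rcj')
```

None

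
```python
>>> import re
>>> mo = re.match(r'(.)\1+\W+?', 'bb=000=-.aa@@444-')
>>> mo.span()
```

`re.match` only tries the pattern at the start of the string.
The match spans [0:3] → 'bb='.

(0, 3)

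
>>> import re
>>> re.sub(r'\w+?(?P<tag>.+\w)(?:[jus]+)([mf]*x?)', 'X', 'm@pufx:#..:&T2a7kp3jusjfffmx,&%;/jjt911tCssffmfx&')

'X&'

This matches one or more of a word character (lazy); then one or more of any character, then a word character (captured as 'tag'); then one or more of one of [jus] (non-capturing group); then zero or more of one of [mf], then optionally the literal 'x' (captured).
Matches: at [0:48] → 'm@pufx:#..:&T2a7kp3jusjfffmx,&%;/jjt911tCssffmfx'.
Every occurrence is swapped for 'X'.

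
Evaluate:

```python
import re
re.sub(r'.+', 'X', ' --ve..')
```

The pattern matches one or more of any character.
Matches: at [0:7] → ' --ve..'.
Each match is replaced by 'X'.

'X'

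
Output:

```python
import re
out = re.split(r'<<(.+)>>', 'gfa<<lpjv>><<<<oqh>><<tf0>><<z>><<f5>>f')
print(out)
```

['gfa', 'lpjv>><<<<oqh>><<tf0>><<z>><<f5', 'f']

With a capturing group present, the delimiter's captured portion is kept in the result list.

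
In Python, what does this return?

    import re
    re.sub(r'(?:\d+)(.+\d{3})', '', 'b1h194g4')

The pattern matches one or more of a digit (non-capturing group); then one or more of any character, then exactly 3 of a digit (captured).
Matches: at [1:6] → '1h194'.
Each match is replaced by ''.

'bg4'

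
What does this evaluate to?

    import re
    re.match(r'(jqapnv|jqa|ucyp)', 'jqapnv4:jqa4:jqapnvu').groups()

('jqapnv',)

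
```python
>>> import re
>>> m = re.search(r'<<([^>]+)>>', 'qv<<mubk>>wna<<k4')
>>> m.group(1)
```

'mubk'

The match spans [2:10] → '<<mubk>>'.
Captured: group 1 = 'mubk'.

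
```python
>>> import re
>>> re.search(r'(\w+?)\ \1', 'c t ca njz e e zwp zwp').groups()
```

('e',)

After group 1 captures some text, `\1` only succeeds where that same text appears again.
Unlike `match`, `search` isn't anchored — it looks for the pattern anywhere in the string.
The match spans [11:14] → 'e e'.
Captured: group 1 = 'e'.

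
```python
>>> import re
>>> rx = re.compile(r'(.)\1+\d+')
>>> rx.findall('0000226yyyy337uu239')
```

['0', 'y', 'u']

The backreference `\1` re-matches whatever the first group consumed, character for character.
One capturing group, so `findall` returns just the captured substring from each match — 3 in all.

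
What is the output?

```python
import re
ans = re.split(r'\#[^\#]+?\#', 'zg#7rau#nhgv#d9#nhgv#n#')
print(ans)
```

`split` removes every match and returns the 4 fragments in between.

['zg', 'nhgv', 'nhgv', '']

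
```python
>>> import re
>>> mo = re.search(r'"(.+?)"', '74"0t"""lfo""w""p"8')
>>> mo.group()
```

'"0t"'

`search` walks the string left to right and returns the first match it finds.
The match spans [2:6] → '"0t"'.
Captured: group 1 = '0t'.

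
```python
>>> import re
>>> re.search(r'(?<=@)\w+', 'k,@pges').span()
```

Because the assertion is zero-width, the text it checks is not consumed and won't appear in the result.
`search` walks the string left to right and returns the first match it finds.
The match spans [3:7] → 'pges'.

(3, 7)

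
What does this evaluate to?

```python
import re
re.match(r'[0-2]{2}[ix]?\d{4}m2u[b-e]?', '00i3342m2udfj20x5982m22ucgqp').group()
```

'00i3342m2ud'

Pattern: exactly 2 of a character in [0-2], then optionally one of [ix]; then exactly 4 of a digit, then the literal 'm2u', then optionally a character in [b-e].
`re.match` won't scan ahead — the pattern has to work from the very first character.
The match spans [0:11] → '00i3342m2ud'.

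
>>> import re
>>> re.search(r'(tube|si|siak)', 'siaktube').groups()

Branches in `(...|...)` are attempted left-to-right; the first branch that allows the whole pattern to succeed is taken.
`search` walks the string left to right and returns the first match it finds.
The match spans [0:2] → 'si'.
Captured: group 1 = 'si'.

('si',)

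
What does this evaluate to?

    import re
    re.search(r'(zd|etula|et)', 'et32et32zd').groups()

('et',)

`re.search` tries every starting position until one works.
The match spans [0:2] → 'et'.
Captured: group 1 = 'et'.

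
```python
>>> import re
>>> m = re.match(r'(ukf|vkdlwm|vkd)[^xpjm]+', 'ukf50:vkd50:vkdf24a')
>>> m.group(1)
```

The match spans [0:19] → 'ukf50:vkd50:vkdf24a'.
Captured: group 1 = 'ukf'.

'ukf'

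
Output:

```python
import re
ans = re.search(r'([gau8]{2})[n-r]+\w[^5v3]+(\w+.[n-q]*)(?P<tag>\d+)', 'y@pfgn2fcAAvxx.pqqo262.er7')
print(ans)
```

This matches exactly 2 of one of [gau8] (captured); then one or more of a character in [n-r], then a word character, then one or more of any character except [5v3]; then one or more of a word character, then any character, then zero or more of a character in [n-q] (captured); then one or more of a digit (captured as 'tag').
`re.search` tries every starting position until one works.
Here nothing in the string fits, so the call returns None.

None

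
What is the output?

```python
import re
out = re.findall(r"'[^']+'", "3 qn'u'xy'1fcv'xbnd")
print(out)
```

["'u'", "'1fcv'"]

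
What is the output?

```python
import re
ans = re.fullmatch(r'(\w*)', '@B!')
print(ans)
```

None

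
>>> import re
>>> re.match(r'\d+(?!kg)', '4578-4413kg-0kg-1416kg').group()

`re.match` only tries the pattern at the start of the string.
The match spans [0:4] → '4578'.

'4578'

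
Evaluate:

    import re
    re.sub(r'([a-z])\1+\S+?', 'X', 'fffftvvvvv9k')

A backreference is literal: `\1` must see the identical characters the first group matched.
Matches: at [0:5] → 'fffft'; at [5:11] → 'vvvvv9'.
Each match is replaced by 'X'.

'XXk'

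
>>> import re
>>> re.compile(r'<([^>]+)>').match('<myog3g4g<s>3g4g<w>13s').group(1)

'myog3g4g<s'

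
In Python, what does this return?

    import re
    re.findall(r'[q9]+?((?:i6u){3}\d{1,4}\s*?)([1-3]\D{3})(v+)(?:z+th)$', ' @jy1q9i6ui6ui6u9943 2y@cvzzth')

[('i6ui6ui6u9943 ', '2y@c', 'v')]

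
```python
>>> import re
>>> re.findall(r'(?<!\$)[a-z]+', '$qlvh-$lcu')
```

['lvh', 'cu']

The negative lookaround is zero-width — it rules out positions where the adjacent text would match, without consuming anything.
`findall` yields the raw match text (2 of them) because the pattern has no groups.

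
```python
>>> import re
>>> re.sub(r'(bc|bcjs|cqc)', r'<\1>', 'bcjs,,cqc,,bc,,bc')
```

'<bc>js,,<cqc>,,<bc>,,<bc>'

`|` is ordered: at each position the engine commits to the first alternative that works.
`\1` in the replacement pulls in group 1's text for each match.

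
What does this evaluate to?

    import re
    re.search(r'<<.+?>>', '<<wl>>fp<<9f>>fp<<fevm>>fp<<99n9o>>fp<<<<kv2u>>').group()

`search` walks the string left to right and returns the first match it finds.
The match spans [0:6] → '<<wl>>'.

'<<wl>>'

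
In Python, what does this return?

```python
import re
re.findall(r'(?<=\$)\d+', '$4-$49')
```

['4', '49']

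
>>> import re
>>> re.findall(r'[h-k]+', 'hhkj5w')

['hhkj']

Pattern: one or more of a character in [h-k].
Matches: at [0:4] → 'hhkj'.
`findall` yields the raw match text (1 of them) because the pattern has no groups.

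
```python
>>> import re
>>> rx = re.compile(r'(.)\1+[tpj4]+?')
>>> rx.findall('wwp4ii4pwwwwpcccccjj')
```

`\1` has to match the exact text group 1 already captured.
Walking the string: at [0:3] match 'wwp', group 1 = 'w'; at [4:7] match 'ii4', group 1 = 'i'; at [8:13] match 'wwwwp', group 1 = 'w'; at [13:19] match 'cccccj', group 1 = 'c'.
Because there's exactly one group, `findall` drops the full match and keeps group 1 from each hit.

['w', 'i', 'w', 'c']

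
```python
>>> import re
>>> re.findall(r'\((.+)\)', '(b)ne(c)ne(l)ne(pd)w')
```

['b)ne(c)ne(l)ne(pd']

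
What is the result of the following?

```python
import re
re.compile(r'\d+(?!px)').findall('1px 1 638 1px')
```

['1', '638']

A negative assertion filters positions out without eating any characters.
Since nothing is captured, `findall` lists the 2 matched substrings directly.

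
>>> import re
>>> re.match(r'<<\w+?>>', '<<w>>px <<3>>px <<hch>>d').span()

(0, 5)

`re.match` only tries the pattern at the start of the string.
The match spans [0:5] → '<<w>>'.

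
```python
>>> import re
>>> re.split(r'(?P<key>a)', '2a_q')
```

['2', 'a', '_q']

This matches a literal 'a' (captured as 'key').
Matches to split on: at [1:2] → 'a'.
Because the pattern has a capturing group, `split` also inserts each captured text between the pieces.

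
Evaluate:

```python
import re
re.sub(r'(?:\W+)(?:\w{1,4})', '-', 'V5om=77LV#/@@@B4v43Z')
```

'V5om--3Z'

This matches one or more of a non-word character (non-capturing group); then 1 to 4 of a word character (non-capturing group).
Matches: at [4:9] → '=77LV'; at [9:18] → '#/@@@B4v4'.
`sub` substitutes '-' at each match site.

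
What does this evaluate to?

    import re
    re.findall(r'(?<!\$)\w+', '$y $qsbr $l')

`(?!…)`/`(?<!…)` only lets a position through if the neighbouring text does NOT match; no characters are consumed.
Walking the string: at [5:8] → 'sbr'.
`findall` yields the raw match text (1 of them) because the pattern has no groups.

['sbr']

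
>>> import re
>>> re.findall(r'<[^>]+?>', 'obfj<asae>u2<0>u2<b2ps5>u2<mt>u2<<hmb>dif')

Walking the string: at [4:10] → '<asae>'; at [12:15] → '<0>'; at [17:24] → '<b2ps5>'; at [26:30] → '<mt>'; at [32:38] → '<<hmb>'.
No capturing groups, so `findall` returns the 5 full match strings.

['<asae>', '<0>', '<b2ps5>', '<mt>', '<<hmb>']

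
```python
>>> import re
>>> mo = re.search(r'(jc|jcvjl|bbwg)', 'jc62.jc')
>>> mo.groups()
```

Unlike `match`, `search` isn't anchored — it looks for the pattern anywhere in the string.
The match spans [0:2] → 'jc'.
Captured: group 1 = 'jc'.

('jc',)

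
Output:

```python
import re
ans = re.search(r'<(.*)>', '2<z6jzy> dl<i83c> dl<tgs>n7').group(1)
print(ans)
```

`re.search` tries every starting position until one works.
The match spans [1:25] → '<z6jzy> dl<i83c> dl<tgs>'.
Captured: group 1 = 'z6jzy> dl<i83c> dl<tgs'.

z6jzy> dl<i83c> dl<tgs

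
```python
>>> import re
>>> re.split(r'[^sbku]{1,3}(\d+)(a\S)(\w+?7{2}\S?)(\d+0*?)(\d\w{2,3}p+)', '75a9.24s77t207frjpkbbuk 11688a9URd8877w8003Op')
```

['75a9.24s77t207frjpkbbuk', '688', 'a9', 'URd8877w', '80', '03Op', '']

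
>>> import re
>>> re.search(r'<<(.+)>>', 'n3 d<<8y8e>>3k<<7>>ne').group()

'<<8y8e>>3k<<7>>'

`re.search` scans for the first position where the pattern succeeds.
The match spans [4:19] → '<<8y8e>>3k<<7>>'.
Captured: group 1 = '8y8e>>3k<<7'.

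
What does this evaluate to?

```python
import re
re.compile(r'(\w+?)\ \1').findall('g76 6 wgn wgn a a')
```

`\1` is not a pattern — it's the concrete string captured by group 1, re-applied verbatim.
Walking the string: at [2:5] match '6 6', group 1 = '6'; at [6:13] match 'wgn wgn', group 1 = 'wgn'; at [14:17] match 'a a', group 1 = 'a'.
`findall` collects group 1 from each match (3 total).

['6', 'wgn', 'a']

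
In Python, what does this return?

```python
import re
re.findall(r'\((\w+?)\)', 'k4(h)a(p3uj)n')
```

Matches: at [2:5] match '(h)', group 1 = 'h'; at [6:12] match '(p3uj)', group 1 = 'p3uj'.
Because there's exactly one group, `findall` drops the full match and keeps group 1 from each hit.

['h', 'p3uj']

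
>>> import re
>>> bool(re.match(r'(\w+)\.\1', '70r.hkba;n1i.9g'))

False

`match` is anchored at position 0; if the pattern doesn't fit there, it returns None.
Here position 0 doesn't satisfy it, so the call returns None, and `bool(None)` is False.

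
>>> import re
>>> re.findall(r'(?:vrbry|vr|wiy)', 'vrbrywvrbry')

['vrbry', 'vrbry']

The regex engine tests alternatives in the order written; an earlier branch that matches wins even if a later one would match more.
Matches: at [0:5] → 'vrbry'; at [6:11] → 'vrbry'.
No capturing groups, so `findall` returns the 2 full match strings.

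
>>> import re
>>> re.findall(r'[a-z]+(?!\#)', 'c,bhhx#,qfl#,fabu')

['c', 'bhh', 'qf', 'fabu']

`(?!…)`/`(?<!…)` only lets a position through if the neighbouring text does NOT match; no characters are consumed.
Scanning left to right: at [0:1] → 'c'; at [2:5] → 'bhh'; at [8:10] → 'qf'; at [13:17] → 'fabu'.
No capturing groups, so `findall` returns the 4 full match strings.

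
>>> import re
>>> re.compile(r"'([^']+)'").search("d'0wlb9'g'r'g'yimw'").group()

`re.search` scans for the first position where the pattern succeeds.
The match spans [1:8] → "'0wlb9'".
Captured: group 1 = '0wlb9'.

"'0wlb9'"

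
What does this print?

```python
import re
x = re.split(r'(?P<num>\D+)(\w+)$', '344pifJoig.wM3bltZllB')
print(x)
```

Pattern: one or more of a non-digit (captured as 'num'); then one or more of a word character (captured); then anchored at the end.
The group in the pattern means `split` returns the separators' captures alongside the pieces.

['344', 'pifJoig.wM', '3bltZllB', '']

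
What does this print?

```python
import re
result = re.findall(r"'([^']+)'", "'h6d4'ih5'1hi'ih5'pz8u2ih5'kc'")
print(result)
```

['h6d4', '1hi', 'pz8u2ih5']

Because there's exactly one group, `findall` drops the full match and keeps group 1 from each hit.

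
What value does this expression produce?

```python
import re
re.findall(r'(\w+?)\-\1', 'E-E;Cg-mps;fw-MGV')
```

['E']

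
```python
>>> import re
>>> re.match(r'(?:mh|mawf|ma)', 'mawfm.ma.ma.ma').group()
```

`match` is anchored at position 0; if the pattern doesn't fit there, it returns None.
The match spans [0:4] → 'mawf'.

'mawf'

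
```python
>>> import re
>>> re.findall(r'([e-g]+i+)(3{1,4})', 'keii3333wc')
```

[('eii', '3333')]

With 2 capturing groups, `findall` returns a 2-tuple per match.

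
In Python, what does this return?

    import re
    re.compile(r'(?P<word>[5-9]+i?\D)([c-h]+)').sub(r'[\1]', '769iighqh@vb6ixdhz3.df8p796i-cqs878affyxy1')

This matches one or more of a character in [5-9], then optionally a literal 'i', then a non-digit (captured as 'word'); then one or more of a character in [c-h] (captured).
Matches: at [0:7] → '769iigh'; at [12:17] → '6ixdh'; at [24:30] → '796i-c'; at [32:38] → '878aff'.
The replacement refers to a captured group, so each match is rewritten using its own captured text.

'[769ii]qh@vb[6ix]z3.df8p[796i-]qs[878a]yxy1'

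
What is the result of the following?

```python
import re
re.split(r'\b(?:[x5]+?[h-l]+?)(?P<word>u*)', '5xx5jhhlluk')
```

['', '', 'hhlluk']

The `?` after the quantifier makes it lazy — it takes as little as possible before letting the rest of the pattern try.
Because the pattern has a capturing group, `split` also inserts each captured text between the pieces.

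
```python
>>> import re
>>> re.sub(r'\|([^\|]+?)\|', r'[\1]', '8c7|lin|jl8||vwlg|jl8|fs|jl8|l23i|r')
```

'8c7[lin]jl8|[vwlg]jl8[fs]jl8[l23i]r'

The replacement refers to a captured group, so each match is rewritten using its own captured text.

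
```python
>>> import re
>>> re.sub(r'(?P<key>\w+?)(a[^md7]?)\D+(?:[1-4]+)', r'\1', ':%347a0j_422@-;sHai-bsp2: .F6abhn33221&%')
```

This matches one or more of a word character (lazy) (captured as 'key'); then the literal 'a', then optionally any character except [md7] (captured); then one or more of a non-digit; then one or more of a character in [1-4] (non-capturing group).
Matches: at [2:12] → '347a0j_422'; at [15:24] → 'sHai-bsp2'; at [27:38] → 'F6abhn33221'.
Each match is replaced using the text its own group 1 captured.

':%347@-;sH: .F6&%'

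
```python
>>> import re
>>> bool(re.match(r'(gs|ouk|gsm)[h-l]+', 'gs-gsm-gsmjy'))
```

`match` is anchored at position 0; if the pattern doesn't fit there, it returns None.
Here position 0 doesn't satisfy it, so the call returns None, and `bool(None)` is False.

False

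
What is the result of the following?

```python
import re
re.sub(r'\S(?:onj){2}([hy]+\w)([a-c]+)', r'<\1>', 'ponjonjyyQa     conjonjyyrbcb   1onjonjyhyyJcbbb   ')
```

Pattern: a non-whitespace character, then the literal 'onj' repeated 2 times; then one or more of one of [hy], then a word character (captured); then one or more of a character in [a-c] (captured).
`\1` in the replacement pulls in group 1's text for each match.

'<yyQ>     <yyr>   <yhyyJ>   '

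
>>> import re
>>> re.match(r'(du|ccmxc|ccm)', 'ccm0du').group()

With `match`, the pattern is implicitly anchored at the beginning.
The match spans [0:3] → 'ccm'.
Captured: group 1 = 'ccm'.

'ccm'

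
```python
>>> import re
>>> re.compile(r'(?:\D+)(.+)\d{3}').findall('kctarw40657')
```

['40']

Because there's exactly one group, `findall` drops the full match and keeps group 1 from the one hit.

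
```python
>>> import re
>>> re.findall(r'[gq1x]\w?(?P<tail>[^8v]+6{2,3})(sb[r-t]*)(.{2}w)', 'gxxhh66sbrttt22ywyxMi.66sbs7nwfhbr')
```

This matches one of [gq1x], then optionally a word character; then one or more of any character except [8v], then 2 to 3 of a literal '6' (captured as 'tail'); then the literal 'sb', then zero or more of a character in [r-t] (captured); then exactly 2 of any character, then the literal 'w' (captured).
With 3 capturing groups, `findall` returns a 3-tuple per match.

[('xhh66sbrttt22ywyxMi.66', 'sbs', '7nw')]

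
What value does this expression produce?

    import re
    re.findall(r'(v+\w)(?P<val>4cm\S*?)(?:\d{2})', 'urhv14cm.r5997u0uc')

With the lazy modifier that quantifier settles for the fewest repetitions that let the rest of the pattern succeed (the atoms after it are unaffected and can still be greedy).
With 2 capturing groups, `findall` returns a 2-tuple per match.

[('v1', '4cm.r')]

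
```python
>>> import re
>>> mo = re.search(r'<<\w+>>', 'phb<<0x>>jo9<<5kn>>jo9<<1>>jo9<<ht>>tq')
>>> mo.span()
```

(3, 9)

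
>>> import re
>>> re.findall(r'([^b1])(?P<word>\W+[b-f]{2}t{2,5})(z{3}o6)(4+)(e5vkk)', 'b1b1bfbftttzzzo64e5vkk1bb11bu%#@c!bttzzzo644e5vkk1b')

[]

This matches any character except [b1] (captured); then one or more of a non-word character, then exactly 2 of a character in [b-f], then 2 to 5 of a literal 't' (captured as 'word'); then exactly 3 of a literal 'z', then the literal 'o6' (captured); then one or more of a literal '4' (captured); then the literal 'e5', then the literal 'vkk' (captured).
5 groups means each result is a tuple of 5 captured strings — 0 here.
Nothing in the string satisfies the pattern, so the list is empty.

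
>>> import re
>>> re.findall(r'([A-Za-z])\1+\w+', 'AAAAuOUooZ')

['A']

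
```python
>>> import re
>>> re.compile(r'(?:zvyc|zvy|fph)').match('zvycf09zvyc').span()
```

(0, 4)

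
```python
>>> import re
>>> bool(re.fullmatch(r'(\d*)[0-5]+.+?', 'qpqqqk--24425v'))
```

This matches zero or more of a digit (captured); then one or more of a character in [0-5]; then one or more of any character (lazy).
`re.fullmatch` is like wrapping the pattern in `^…$` (in single-line mode).
Here the pattern can't cover the whole string, so the call returns None, and `bool(None)` is False.

False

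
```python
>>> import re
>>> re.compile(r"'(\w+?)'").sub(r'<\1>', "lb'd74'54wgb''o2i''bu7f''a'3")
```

`\1` in the replacement pulls in group 1's text for each match.

"lb<d74>54wgb'<o2i><bu7f><a>3"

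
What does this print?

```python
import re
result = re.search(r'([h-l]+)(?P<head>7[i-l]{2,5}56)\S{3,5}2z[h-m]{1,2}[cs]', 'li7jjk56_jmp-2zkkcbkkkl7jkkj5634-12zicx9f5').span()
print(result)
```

The match spans [0:18] → 'li7jjk56_jmp-2zkkc'.

(0, 18)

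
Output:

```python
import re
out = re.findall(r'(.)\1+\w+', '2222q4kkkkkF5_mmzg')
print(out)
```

['2']

A backreference is literal: `\1` must see the identical characters the first group matched.
Matches: at [0:18] match '2222q4kkkkkF5_mmzg', group 1 = '2'.
One capturing group, so `findall` returns just the captured substring from the one match — 1 in all.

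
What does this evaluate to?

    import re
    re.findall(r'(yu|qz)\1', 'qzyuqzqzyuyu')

['qz', 'yu']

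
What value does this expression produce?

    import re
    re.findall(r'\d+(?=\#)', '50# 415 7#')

The lookaround is zero-width — it requires the adjacent text to match without consuming it, so the asserted text isn't part of the match.
No capturing groups, so `findall` returns the 2 full match strings.

['50', '7']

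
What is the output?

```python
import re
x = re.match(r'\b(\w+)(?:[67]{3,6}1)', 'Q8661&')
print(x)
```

With `match`, the pattern is implicitly anchored at the beginning.
Here the pattern fails at index 0, so the call returns None.

None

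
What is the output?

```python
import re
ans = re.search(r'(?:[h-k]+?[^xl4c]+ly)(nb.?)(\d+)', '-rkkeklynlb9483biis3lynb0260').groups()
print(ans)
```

('nb0', '260')

The match spans [16:28] → 'iis3lynb0260'.
Captured: group 1 = 'nb0', group 2 = '260'.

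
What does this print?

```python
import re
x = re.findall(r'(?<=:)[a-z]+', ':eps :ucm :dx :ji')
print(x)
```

The lookaround is zero-width — it requires the adjacent text to match without consuming it, so the asserted text isn't part of the match.
Walking the string: at [1:4] → 'eps'; at [6:9] → 'ucm'; at [11:13] → 'dx'; at [15:17] → 'ji'.
With no groups in the pattern, `findall` gives back each whole match — 4 here.

['eps', 'ucm', 'dx', 'ji']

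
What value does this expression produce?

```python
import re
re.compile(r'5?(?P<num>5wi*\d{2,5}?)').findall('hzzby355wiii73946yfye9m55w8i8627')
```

['5wiii73']

The `?` after the quantifier makes it lazy — it takes as little as possible before letting the rest of the pattern try.
One capturing group, so `findall` returns just the captured substring from the one match — 1 in all.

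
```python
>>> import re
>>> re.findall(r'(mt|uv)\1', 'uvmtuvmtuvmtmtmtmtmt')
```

After group 1 captures some text, `\1` only succeeds where that same text appears again.
`findall` collects group 1 from each match (2 total).

['mt', 'mt']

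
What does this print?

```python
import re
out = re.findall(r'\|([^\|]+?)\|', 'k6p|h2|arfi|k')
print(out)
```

Walking the string: at [3:7] match '|h2|', group 1 = 'h2'.
One capturing group, so `findall` returns just the captured substring from the one match — 1 in all.

['h2']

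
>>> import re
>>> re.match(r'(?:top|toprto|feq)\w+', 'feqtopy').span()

`re.match` only tries the pattern at the start of the string.
The match spans [0:7] → 'feqtopy'.

(0, 7)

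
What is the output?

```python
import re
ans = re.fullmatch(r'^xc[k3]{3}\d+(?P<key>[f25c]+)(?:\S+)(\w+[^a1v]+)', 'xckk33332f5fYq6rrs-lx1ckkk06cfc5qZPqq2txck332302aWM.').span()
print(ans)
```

(0, 52)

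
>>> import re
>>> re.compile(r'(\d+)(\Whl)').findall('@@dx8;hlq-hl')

This matches one or more of a digit (captured); then a non-word character, then the literal 'hl' (captured).
Matches: at [4:8] match '8;hl', groups = ('8', ';hl').
Multiple groups make `findall` return tuples — one 2-tuple for the one match.

[('8', ';hl')]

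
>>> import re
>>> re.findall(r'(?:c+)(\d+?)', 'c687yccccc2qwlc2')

['6', '2', '2']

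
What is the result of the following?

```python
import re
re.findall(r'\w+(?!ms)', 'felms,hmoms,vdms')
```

Because the assertion is negative and zero-width, positions next to the forbidden text are skipped.
Scanning left to right: at [0:5] → 'felms'; at [6:11] → 'hmoms'; at [12:16] → 'vdms'.
With no groups in the pattern, `findall` gives back each whole match — 3 here.

['felms', 'hmoms', 'vdms']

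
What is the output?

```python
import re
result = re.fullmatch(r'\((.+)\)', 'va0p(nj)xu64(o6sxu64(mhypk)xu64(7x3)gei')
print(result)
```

`re.fullmatch` is like wrapping the pattern in `^…$` (in single-line mode).
Here the string isn't matched end-to-end, so the call returns None.

None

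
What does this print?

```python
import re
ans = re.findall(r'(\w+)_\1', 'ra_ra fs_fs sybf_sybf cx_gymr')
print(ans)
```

`\1` has to match the exact text group 1 already captured.
With a single group, `findall` returns only what that group captured — 3 items.

['ra', 'fs', 'sybf']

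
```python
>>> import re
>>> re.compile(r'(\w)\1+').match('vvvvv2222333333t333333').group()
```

'vvvvv'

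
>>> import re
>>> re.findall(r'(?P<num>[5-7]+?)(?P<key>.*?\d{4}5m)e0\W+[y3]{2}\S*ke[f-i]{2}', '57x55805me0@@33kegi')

This matches one or more of a character in [5-7] (lazy) (captured as 'num'); then zero or more of any character (lazy), then exactly 4 of a digit, then the literal '5m' (captured as 'key'); then the literal 'e0', then one or more of a non-word character, then exactly 2 of one of [y3]; then zero or more of a non-whitespace character, then the literal 'ke', then exactly 2 of a character in [f-i].
Scanning left to right: at [0:19] match '57x55805me0@@33kegi', groups = ('5', '7x55805m').
`findall` packs the 2 group values into a tuple for every match.

[('5', '7x55805m')]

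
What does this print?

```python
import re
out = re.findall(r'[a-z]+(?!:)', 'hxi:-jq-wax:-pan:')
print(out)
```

['hx', 'jq', 'wa', 'pa']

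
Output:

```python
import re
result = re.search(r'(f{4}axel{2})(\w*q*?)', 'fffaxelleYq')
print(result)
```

None

This matches exactly 4 of the literal 'f', then the literal 'axe', then exactly 2 of the literal 'l' (captured); then zero or more of a word character, then zero or more of the literal 'q' (lazy) (captured).
`search` walks the string left to right and returns the first match it finds.
Here no position works, so the call returns None.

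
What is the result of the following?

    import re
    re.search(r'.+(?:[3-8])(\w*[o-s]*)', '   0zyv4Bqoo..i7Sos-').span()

(0, 19)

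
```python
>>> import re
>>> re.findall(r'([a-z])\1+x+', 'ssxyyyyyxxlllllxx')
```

['s', 'y', 'l']

`\1` has to match the exact text group 1 already captured.
Walking the string: at [0:3] match 'ssx', group 1 = 's'; at [3:10] match 'yyyyyxx', group 1 = 'y'; at [10:17] match 'lllllxx', group 1 = 'l'.
One capturing group, so `findall` returns just the captured substring from each match — 3 in all.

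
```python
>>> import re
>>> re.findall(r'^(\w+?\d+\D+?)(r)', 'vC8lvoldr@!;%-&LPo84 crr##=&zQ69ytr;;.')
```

This matches anchored at the start of the string; then one or more of a word character (lazy), then one or more of a digit, then one or more of a non-digit (lazy) (captured); then a literal 'r' (captured).
2 groups means the one result is a tuple of 2 captured strings — 1 here.

[('vC8lvold', 'r')]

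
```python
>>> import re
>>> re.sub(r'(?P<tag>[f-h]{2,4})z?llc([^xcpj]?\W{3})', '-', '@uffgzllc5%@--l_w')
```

Pattern: 2 to 4 of a character in [f-h] (captured as 'tag'); then optionally the literal 'z', then the literal 'llc'; then optionally any character except [xcpj], then exactly 3 of a non-word character (captured).
Matches: at [2:13] → 'ffgzllc5%@-'.
Every occurrence is swapped for '-'.

'@u--l_w'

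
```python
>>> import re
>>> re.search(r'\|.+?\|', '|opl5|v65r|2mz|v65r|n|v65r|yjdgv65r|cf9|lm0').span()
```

(0, 6)

The `?` after the quantifier makes it lazy — it takes as little as possible before letting the rest of the pattern try.
`search` walks the string left to right and returns the first match it finds.
The match spans [0:6] → '|opl5|'.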